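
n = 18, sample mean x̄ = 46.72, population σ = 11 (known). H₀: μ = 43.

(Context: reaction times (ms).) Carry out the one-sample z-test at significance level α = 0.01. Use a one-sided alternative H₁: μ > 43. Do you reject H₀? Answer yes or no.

reject H₀: no

SE = σ/√n = 11/√18 = 2.5927
z = (x̄−μ₀)/SE = (46.72−43)/2.5927 = 1.4348
p-value (one-sided, H₁ greater) = 0.07567
At α=0.01: p ≥ α → fail to reject H₀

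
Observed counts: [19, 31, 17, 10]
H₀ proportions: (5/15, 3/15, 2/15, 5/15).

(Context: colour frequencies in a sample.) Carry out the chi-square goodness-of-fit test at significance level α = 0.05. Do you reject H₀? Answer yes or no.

reject H₀: yes

n = 77; E_i = n·p_i = [25.67, 15.40, 10.27, 25.67]
χ² = (19−25.67)²/25.67 + (31−15.40)²/15.40 + (17−10.27)²/10.27 + (10−25.67)²/25.67 = 31.5130
df = 3
p-value (upper-tail) = 0.00000
At α=0.05: p < α → reject H₀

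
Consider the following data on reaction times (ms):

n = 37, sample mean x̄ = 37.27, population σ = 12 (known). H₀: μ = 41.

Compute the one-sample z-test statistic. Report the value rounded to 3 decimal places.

SE = σ/√n = 12/√37 = 1.9728
z = (x̄−μ₀)/SE = (37.27−41)/1.9728 = -1.8907

test statistic = -1.891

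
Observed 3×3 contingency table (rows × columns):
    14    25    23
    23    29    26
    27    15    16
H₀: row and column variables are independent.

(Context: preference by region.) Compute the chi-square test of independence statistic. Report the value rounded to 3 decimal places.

Row totals [62, 78, 58], col totals [64, 69, 65], n=198
χ² = (14−20.04)²/20.04 + (25−21.61)²/21.61 + (23−20.35)²/20.35 + (23−25.21)²/25.21 + (29−27.18)²/27.18 + (26−25.61)²/25.61 + (27−18.75)²/18.75 + (15−20.21)²/20.21 + (16−19.04)²/19.04 = 8.4819
df = 4

test statistic = 8.482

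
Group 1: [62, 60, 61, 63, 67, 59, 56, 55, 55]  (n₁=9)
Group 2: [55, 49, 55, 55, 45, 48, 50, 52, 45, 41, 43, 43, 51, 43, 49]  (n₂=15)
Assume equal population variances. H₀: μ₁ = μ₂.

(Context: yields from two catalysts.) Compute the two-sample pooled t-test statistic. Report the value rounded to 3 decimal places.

test statistic = 6.047

x̄₁=59.778, s₁=4.024, n₁=9
x̄₂=48.267, s₂=4.773, n₂=15
s_p² = [8·4.024² + 14·4.773²]/22 = 20.3859
SE = √(s_p²·(1/9+1/15)) = 1.9037
t = (59.778−48.267)/1.9037 = 6.0466
df = 22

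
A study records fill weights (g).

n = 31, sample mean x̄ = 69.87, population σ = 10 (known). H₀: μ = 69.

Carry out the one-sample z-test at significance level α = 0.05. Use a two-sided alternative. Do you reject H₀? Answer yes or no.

reject H₀: no

SE = σ/√n = 10/√31 = 1.7961
z = (x̄−μ₀)/SE = (69.87−69)/1.7961 = 0.4844
p-value (two-sided) = 0.62811
At α=0.05: p ≥ α → fail to reject H₀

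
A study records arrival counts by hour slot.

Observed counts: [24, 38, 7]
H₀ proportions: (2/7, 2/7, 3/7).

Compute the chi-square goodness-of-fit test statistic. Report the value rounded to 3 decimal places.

n = 69; E_i = n·p_i = [19.71, 19.71, 29.57]
χ² = (24−19.71)²/19.71 + (38−19.71)²/19.71 + (7−29.57)²/29.57 = 35.1208
df = 2

test statistic = 35.121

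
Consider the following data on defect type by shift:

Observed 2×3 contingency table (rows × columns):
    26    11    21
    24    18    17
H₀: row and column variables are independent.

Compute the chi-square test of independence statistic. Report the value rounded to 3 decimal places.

Row totals [58, 59], col totals [50, 29, 38], n=117
χ² = (26−24.79)²/24.79 + (11−14.38)²/14.38 + (21−18.84)²/18.84 + (24−25.21)²/25.21 + (18−14.62)²/14.62 + (17−19.16)²/19.16 = 2.1823
df = 2

test statistic = 2.182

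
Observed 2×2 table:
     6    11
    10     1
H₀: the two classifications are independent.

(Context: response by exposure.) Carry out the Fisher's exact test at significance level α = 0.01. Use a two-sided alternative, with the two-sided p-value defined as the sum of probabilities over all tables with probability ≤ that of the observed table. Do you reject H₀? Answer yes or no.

Margins: r₁=17, r₂=11, c₁=16, c₂=12, n=28
p_obs = C(17,6)·C(11,10)/C(28,16); sum pmf over tables with pmf ≤ p_obs
p-value (two-sided) = 0.00596
At α=0.01: p < α → reject H₀

reject H₀: yes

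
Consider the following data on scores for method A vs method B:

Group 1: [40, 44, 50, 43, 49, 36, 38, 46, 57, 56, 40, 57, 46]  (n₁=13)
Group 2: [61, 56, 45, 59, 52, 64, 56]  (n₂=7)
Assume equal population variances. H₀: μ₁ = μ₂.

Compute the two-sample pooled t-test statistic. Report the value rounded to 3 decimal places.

test statistic = -3.054

x̄₁=46.308, s₁=7.158, n₁=13
x̄₂=56.143, s₂=6.256, n₂=7
s_p² = [12·7.158² + 6·6.256²]/18 = 47.2015
SE = √(s_p²·(1/13+1/7)) = 3.2209
t = (46.308−56.143)/3.2209 = -3.0536
df = 18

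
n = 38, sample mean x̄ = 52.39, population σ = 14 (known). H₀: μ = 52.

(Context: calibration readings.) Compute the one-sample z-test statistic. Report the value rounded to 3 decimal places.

SE = σ/√n = 14/√38 = 2.2711
z = (x̄−μ₀)/SE = (52.39−52)/2.2711 = 0.1717

test statistic = 0.172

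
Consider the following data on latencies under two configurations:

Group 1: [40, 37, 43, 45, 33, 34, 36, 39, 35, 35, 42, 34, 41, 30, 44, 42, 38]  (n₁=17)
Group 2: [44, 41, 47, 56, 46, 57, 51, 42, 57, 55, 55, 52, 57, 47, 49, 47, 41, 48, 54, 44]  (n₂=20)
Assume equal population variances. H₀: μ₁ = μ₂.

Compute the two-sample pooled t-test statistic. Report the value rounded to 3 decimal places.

test statistic = -6.824

x̄₁=38.118, s₁=4.328, n₁=17
x̄₂=49.500, s₂=5.596, n₂=20
s_p² = [16·4.328² + 19·5.596²]/35 = 25.5647
SE = √(s_p²·(1/17+1/20)) = 1.6679
t = (38.118−49.500)/1.6679 = -6.8242
df = 35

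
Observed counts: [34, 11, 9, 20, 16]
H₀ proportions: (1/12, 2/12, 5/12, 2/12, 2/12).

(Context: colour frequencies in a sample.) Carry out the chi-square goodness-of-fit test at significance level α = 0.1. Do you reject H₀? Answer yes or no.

reject H₀: yes

n = 90; E_i = n·p_i = [7.50, 15.00, 37.50, 15.00, 15.00]
χ² = (34−7.50)²/7.50 + (11−15.00)²/15.00 + (9−37.50)²/37.50 + (20−15.00)²/15.00 + (16−15.00)²/15.00 = 118.0933
df = 4
p-value (upper-tail) = 0.00000
At α=0.1: p < α → reject H₀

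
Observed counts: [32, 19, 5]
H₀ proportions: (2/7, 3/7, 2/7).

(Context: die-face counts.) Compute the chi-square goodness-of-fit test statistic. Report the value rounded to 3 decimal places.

n = 56; E_i = n·p_i = [16.00, 24.00, 16.00]
χ² = (32−16.00)²/16.00 + (19−24.00)²/24.00 + (5−16.00)²/16.00 = 24.6042
df = 2

test statistic = 24.604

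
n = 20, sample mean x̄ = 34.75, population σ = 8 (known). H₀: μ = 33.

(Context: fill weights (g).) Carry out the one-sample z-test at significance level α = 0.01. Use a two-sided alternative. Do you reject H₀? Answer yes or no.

SE = σ/√n = 8/√20 = 1.7889
z = (x̄−μ₀)/SE = (34.75−33)/1.7889 = 0.9783
p-value (two-sided) = 0.32794
At α=0.01: p ≥ α → fail to reject H₀

reject H₀: no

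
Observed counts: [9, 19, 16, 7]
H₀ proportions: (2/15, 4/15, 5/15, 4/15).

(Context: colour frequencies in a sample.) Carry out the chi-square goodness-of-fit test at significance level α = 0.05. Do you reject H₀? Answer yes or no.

n = 51; E_i = n·p_i = [6.80, 13.60, 17.00, 13.60]
χ² = (9−6.80)²/6.80 + (19−13.60)²/13.60 + (16−17.00)²/17.00 + (7−13.60)²/13.60 = 6.1176
df = 3
p-value (upper-tail) = 0.10602
At α=0.05: p ≥ α → fail to reject H₀

reject H₀: no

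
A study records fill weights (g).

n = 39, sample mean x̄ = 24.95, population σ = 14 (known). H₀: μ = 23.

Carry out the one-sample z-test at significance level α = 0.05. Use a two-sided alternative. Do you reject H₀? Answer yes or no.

reject H₀: no

SE = σ/√n = 14/√39 = 2.2418
z = (x̄−μ₀)/SE = (24.95−23)/2.2418 = 0.8698
p-value (two-sided) = 0.38439
At α=0.05: p ≥ α → fail to reject H₀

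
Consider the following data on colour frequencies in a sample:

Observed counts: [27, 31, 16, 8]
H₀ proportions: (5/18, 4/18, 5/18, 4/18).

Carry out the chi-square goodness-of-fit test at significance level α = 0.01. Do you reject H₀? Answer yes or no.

reject H₀: yes

n = 82; E_i = n·p_i = [22.78, 18.22, 22.78, 18.22]
χ² = (27−22.78)²/22.78 + (31−18.22)²/18.22 + (16−22.78)²/22.78 + (8−18.22)²/18.22 = 17.4939
df = 3
p-value (upper-tail) = 0.00056
At α=0.01: p < α → reject H₀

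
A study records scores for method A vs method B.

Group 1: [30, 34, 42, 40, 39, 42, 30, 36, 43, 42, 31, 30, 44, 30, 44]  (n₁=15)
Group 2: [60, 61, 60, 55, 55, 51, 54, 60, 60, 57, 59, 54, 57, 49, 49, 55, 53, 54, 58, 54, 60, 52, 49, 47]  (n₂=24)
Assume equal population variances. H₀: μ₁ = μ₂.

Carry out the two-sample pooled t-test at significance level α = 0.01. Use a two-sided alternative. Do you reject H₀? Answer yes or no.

reject H₀: yes

x̄₁=37.133, s₁=5.755, n₁=15
x̄₂=55.125, s₂=4.163, n₂=24
s_p² = [14·5.755² + 23·4.163²]/37 = 23.3070
SE = √(s_p²·(1/15+1/24)) = 1.5890
t = (37.133−55.125)/1.5890 = -11.3226
df = 37
p-value (two-sided) = 0.00000
At α=0.01: p < α → reject H₀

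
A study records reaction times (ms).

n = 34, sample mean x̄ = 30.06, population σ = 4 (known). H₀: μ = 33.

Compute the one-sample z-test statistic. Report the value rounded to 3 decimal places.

test statistic = -4.286

SE = σ/√n = 4/√34 = 0.6860
z = (x̄−μ₀)/SE = (30.06−33)/0.6860 = -4.2857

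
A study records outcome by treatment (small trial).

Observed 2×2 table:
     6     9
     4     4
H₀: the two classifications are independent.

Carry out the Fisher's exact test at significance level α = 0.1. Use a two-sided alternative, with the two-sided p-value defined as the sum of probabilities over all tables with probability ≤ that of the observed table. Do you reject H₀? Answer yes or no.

reject H₀: no

Margins: r₁=15, r₂=8, c₁=10, c₂=13, n=23
p_obs = C(15,6)·C(8,4)/C(23,10); sum pmf over tables with pmf ≤ p_obs
p-value (two-sided) = 0.68502
At α=0.1: p ≥ α → fail to reject H₀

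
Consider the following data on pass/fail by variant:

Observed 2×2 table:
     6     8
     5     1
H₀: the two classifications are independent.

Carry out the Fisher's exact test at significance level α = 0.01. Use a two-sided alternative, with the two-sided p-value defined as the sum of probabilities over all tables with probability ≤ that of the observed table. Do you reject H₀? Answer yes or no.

reject H₀: no

Margins: r₁=14, r₂=6, c₁=11, c₂=9, n=20
p_obs = C(14,6)·C(6,5)/C(20,11); sum pmf over tables with pmf ≤ p_obs
p-value (two-sided) = 0.15712
At α=0.01: p ≥ α → fail to reject H₀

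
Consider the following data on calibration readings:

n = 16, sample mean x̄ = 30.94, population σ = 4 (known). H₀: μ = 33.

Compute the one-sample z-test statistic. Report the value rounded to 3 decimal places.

test statistic = -2.060

SE = σ/√n = 4/√16 = 1.0000
z = (x̄−μ₀)/SE = (30.94−33)/1.0000 = -2.0600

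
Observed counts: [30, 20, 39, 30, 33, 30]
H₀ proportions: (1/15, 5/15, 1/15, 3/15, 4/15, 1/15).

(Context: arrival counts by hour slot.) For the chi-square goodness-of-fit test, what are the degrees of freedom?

degrees of freedom = 5

df = k − 1 = 6 − 1 = 5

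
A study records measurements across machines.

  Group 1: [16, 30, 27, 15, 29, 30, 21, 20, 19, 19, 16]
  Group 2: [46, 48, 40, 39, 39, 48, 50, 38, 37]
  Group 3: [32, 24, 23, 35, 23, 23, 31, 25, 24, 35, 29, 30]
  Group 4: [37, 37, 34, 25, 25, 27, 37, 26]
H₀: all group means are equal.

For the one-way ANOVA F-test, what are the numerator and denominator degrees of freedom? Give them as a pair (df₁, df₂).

degrees of freedom = [3, 36]

k = 4 groups, N = 40 total
df = (k−1, N−k) = (4−1, 40−4) = (3, 36)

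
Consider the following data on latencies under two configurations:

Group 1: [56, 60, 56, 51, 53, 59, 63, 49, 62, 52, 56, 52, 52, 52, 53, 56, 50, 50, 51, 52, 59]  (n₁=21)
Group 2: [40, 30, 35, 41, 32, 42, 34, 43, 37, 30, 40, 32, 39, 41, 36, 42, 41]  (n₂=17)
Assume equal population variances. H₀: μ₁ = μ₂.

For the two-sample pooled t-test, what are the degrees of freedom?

df = n₁ + n₂ − 2 = 21 + 17 − 2 = 36

degrees of freedom = 36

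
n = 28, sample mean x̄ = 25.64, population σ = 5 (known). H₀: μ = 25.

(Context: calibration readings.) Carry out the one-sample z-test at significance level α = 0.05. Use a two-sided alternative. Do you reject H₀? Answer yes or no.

SE = σ/√n = 5/√28 = 0.9449
z = (x̄−μ₀)/SE = (25.64−25)/0.9449 = 0.6773
p-value (two-sided) = 0.49821
At α=0.05: p ≥ α → fail to reject H₀

reject H₀: no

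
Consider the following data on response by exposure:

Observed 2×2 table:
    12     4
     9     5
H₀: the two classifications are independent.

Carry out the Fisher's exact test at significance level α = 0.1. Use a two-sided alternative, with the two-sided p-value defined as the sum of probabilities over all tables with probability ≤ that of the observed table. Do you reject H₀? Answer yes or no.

reject H₀: no

Margins: r₁=16, r₂=14, c₁=21, c₂=9, n=30
p_obs = C(16,12)·C(14,9)/C(30,21); sum pmf over tables with pmf ≤ p_obs
p-value (two-sided) = 0.69439
At α=0.1: p ≥ α → fail to reject H₀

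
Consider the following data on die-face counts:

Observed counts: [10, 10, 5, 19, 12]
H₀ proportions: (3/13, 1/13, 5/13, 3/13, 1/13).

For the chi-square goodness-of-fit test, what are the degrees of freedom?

df = k − 1 = 5 − 1 = 4

degrees of freedom = 4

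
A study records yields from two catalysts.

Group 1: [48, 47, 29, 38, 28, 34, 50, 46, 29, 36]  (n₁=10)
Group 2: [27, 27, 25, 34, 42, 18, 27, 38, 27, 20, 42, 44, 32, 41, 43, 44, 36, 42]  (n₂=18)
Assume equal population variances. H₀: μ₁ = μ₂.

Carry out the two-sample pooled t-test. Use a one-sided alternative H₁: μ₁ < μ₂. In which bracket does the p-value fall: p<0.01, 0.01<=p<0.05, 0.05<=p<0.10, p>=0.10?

x̄₁=38.500, s₁=8.618, n₁=10
x̄₂=33.833, s₂=8.659, n₂=18
s_p² = [9·8.618² + 17·8.659²]/26 = 74.7308
SE = √(s_p²·(1/10+1/18)) = 3.4095
t = (38.500−33.833)/3.4095 = 1.3687
df = 26
p-value (one-sided, H₁ less) = 0.90860
→ bracket: p>=0.10

p-value bracket: p>=0.10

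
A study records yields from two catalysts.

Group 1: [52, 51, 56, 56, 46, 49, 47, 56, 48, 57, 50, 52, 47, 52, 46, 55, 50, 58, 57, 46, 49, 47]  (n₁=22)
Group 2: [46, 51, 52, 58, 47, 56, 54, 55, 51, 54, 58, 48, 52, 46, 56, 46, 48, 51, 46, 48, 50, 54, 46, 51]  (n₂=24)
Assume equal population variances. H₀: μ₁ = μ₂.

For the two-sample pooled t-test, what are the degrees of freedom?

df = n₁ + n₂ − 2 = 22 + 24 − 2 = 44

degrees of freedom = 44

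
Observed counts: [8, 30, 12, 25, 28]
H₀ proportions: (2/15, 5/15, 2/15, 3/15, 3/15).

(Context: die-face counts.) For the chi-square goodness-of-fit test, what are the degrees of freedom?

df = k − 1 = 5 − 1 = 4

degrees of freedom = 4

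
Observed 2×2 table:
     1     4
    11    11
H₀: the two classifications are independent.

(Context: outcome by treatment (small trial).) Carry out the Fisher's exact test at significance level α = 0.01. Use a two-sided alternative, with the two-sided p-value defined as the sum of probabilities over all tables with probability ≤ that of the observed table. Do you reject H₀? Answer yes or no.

reject H₀: no

Margins: r₁=5, r₂=22, c₁=12, c₂=15, n=27
p_obs = C(5,1)·C(22,11)/C(27,12); sum pmf over tables with pmf ≤ p_obs
p-value (two-sided) = 0.34188
At α=0.01: p ≥ α → fail to reject H₀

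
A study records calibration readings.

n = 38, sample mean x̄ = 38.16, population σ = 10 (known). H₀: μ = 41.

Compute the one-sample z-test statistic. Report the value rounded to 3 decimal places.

test statistic = -1.751

SE = σ/√n = 10/√38 = 1.6222
z = (x̄−μ₀)/SE = (38.16−41)/1.6222 = -1.7507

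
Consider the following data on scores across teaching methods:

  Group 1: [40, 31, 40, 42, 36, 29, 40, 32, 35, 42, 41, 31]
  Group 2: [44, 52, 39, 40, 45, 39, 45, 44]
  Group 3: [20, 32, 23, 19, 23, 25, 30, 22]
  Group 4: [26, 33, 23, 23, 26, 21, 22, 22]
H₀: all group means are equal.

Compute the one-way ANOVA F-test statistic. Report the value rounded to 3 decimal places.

test statistic = 37.030

Group means [36.58, 43.50, 24.25, 24.50], grand mean 32.694
SSB = Σnᵢ(x̄ᵢ−x̄)² = 2223.222; SSW = ΣΣ(x−x̄ᵢ)² = 640.417
MSB = 2223.222/3 = 741.0741; MSW = 640.417/32 = 20.0130
F = MSB/MSW = 37.0296
df = (3, 32)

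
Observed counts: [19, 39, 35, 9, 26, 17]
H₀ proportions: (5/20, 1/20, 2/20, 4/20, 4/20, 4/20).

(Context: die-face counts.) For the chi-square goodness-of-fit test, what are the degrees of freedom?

df = k − 1 = 6 − 1 = 5

degrees of freedom = 5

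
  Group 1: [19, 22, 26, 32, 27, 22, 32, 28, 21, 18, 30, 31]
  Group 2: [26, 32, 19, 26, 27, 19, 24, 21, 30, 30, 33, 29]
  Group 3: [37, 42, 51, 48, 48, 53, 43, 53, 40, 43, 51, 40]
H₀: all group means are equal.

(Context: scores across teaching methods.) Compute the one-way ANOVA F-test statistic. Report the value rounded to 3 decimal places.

test statistic = 58.454

Group means [25.67, 26.33, 45.75], grand mean 32.583
SSB = Σnᵢ(x̄ᵢ−x̄)² = 3123.167; SSW = ΣΣ(x−x̄ᵢ)² = 881.583
MSB = 3123.167/2 = 1561.5833; MSW = 881.583/33 = 26.7146
F = MSB/MSW = 58.4542
df = (2, 33)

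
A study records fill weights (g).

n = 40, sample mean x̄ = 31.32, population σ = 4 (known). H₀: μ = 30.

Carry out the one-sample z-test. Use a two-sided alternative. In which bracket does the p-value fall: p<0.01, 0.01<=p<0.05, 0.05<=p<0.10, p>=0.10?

p-value bracket: 0.01<=p<0.05

SE = σ/√n = 4/√40 = 0.6325
z = (x̄−μ₀)/SE = (31.32−30)/0.6325 = 2.0871
p-value (two-sided) = 0.03688
→ bracket: 0.01<=p<0.05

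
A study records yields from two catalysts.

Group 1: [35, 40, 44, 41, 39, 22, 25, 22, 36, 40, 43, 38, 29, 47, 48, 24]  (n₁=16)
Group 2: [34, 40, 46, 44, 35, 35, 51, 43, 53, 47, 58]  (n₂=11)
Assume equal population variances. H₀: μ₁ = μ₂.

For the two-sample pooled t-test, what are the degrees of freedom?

degrees of freedom = 25

df = n₁ + n₂ − 2 = 16 + 11 − 2 = 25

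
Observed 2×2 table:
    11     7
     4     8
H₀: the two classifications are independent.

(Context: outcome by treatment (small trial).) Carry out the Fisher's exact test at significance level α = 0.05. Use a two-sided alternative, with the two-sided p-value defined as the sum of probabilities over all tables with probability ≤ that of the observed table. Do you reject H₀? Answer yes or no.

Margins: r₁=18, r₂=12, c₁=15, c₂=15, n=30
p_obs = C(18,11)·C(12,4)/C(30,15); sum pmf over tables with pmf ≤ p_obs
p-value (two-sided) = 0.26354
At α=0.05: p ≥ α → fail to reject H₀

reject H₀: no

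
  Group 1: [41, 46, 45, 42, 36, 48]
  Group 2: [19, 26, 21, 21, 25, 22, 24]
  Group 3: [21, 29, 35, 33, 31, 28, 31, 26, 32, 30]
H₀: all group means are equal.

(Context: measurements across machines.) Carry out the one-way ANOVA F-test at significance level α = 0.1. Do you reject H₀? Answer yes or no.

reject H₀: yes

Group means [43.00, 22.57, 29.60], grand mean 30.957
SSB = Σnᵢ(x̄ᵢ−x̄)² = 1380.842; SSW = ΣΣ(x−x̄ᵢ)² = 270.114
MSB = 1380.842/2 = 690.4211; MSW = 270.114/20 = 13.5057
F = MSB/MSW = 51.1207
df = (2, 20)
p-value (upper-tail) = 0.00000
At α=0.1: p < α → reject H₀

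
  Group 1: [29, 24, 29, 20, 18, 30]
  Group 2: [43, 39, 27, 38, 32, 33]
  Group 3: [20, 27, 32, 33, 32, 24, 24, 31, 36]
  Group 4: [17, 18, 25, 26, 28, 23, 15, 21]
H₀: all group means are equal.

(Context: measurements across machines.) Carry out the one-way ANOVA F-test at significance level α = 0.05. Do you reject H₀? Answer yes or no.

reject H₀: yes

Group means [25.00, 35.33, 28.78, 21.62], grand mean 27.379
SSB = Σnᵢ(x̄ᵢ−x̄)² = 696.064; SSW = ΣΣ(x−x̄ᵢ)² = 670.764
MSB = 696.064/3 = 232.0212; MSW = 670.764/25 = 26.8306
F = MSB/MSW = 8.6476
df = (3, 25)
p-value (upper-tail) = 0.00041
At α=0.05: p < α → reject H₀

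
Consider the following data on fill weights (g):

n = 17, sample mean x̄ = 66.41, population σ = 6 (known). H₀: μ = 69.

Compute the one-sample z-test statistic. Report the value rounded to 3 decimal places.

test statistic = -1.780

SE = σ/√n = 6/√17 = 1.4552
z = (x̄−μ₀)/SE = (66.41−69)/1.4552 = -1.7798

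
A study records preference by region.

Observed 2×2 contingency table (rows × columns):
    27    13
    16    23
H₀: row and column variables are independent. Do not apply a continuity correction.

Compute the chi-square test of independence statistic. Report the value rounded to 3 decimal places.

test statistic = 5.580

Row totals [40, 39], col totals [43, 36], n=79
χ² = (27−21.77)²/21.77 + (13−18.23)²/18.23 + (16−21.23)²/21.23 + (23−17.77)²/17.77 = 5.5800
df = 1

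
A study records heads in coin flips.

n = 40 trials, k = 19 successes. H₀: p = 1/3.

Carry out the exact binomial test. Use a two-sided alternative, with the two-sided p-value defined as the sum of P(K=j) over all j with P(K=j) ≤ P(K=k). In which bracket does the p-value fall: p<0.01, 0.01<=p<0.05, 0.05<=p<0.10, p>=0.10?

Exact binomial: n=40, k=19, p₀=1/3=0.3333
P(X=j) = C(n,j)·p₀^j·(1−p₀)^(n−j); p = Σ P(X=j) over j with P(X=j) ≤ P(X=19)
p-value (two-sided) = 0.06519
→ bracket: 0.05<=p<0.10

p-value bracket: 0.05<=p<0.10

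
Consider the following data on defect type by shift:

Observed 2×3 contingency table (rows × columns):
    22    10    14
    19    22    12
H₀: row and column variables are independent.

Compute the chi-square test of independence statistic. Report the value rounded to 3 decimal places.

Row totals [46, 53], col totals [41, 32, 26], n=99
χ² = (22−19.05)²/19.05 + (10−14.87)²/14.87 + (14−12.08)²/12.08 + (19−21.95)²/21.95 + (22−17.13)²/17.13 + (12−13.92)²/13.92 = 4.4004
df = 2

test statistic = 4.400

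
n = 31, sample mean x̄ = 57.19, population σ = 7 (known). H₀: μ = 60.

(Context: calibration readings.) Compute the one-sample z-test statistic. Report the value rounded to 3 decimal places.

SE = σ/√n = 7/√31 = 1.2572
z = (x̄−μ₀)/SE = (57.19−60)/1.2572 = -2.2351

test statistic = -2.235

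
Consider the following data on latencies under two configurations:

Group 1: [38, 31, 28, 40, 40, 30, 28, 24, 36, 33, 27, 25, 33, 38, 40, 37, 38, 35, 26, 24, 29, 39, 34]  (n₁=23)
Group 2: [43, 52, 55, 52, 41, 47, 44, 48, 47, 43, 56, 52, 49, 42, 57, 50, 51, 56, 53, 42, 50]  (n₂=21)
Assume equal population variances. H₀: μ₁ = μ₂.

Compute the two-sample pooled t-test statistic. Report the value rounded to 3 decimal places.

x̄₁=32.739, s₁=5.545, n₁=23
x̄₂=49.048, s₂=5.074, n₂=21
s_p² = [22·5.545² + 20·5.074²]/42 = 28.3664
SE = √(s_p²·(1/23+1/21)) = 1.6075
t = (32.739−49.048)/1.6075 = -10.1452
df = 42

test statistic = -10.145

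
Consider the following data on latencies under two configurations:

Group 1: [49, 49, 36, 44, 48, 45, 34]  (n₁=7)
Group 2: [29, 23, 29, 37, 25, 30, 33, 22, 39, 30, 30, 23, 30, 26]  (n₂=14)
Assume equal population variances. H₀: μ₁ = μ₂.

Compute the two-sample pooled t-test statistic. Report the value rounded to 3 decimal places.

x̄₁=43.571, s₁=6.188, n₁=7
x̄₂=29.000, s₂=5.038, n₂=14
s_p² = [6·6.188² + 13·5.038²]/19 = 29.4586
SE = √(s_p²·(1/7+1/14)) = 2.5125
t = (43.571−29.000)/2.5125 = 5.7996
df = 19

test statistic = 5.800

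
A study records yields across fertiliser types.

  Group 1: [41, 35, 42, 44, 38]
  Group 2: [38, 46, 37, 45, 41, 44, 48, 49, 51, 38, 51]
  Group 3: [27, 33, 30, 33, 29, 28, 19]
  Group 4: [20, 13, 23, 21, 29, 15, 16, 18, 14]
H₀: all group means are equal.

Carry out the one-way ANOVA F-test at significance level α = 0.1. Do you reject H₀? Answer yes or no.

Group means [40.00, 44.36, 28.43, 18.78], grand mean 33.000
SSB = Σnᵢ(x̄ᵢ−x̄)² = 3632.185; SSW = ΣΣ(x−x̄ᵢ)² = 665.815
MSB = 3632.185/3 = 1210.7282; MSW = 665.815/28 = 23.7791
F = MSB/MSW = 50.9156
df = (3, 28)
p-value (upper-tail) = 0.00000
At α=0.1: p < α → reject H₀

reject H₀: yes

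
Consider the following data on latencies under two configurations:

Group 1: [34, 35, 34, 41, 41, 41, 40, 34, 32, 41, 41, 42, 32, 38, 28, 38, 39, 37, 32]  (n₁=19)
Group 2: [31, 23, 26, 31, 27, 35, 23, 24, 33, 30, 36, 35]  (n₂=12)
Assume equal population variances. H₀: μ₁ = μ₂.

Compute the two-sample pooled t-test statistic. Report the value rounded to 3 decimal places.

x̄₁=36.842, s₁=4.127, n₁=19
x̄₂=29.500, s₂=4.796, n₂=12
s_p² = [18·4.127² + 11·4.796²]/29 = 19.2940
SE = √(s_p²·(1/19+1/12)) = 1.6197
t = (36.842−29.500)/1.6197 = 4.5331
df = 29

test statistic = 4.533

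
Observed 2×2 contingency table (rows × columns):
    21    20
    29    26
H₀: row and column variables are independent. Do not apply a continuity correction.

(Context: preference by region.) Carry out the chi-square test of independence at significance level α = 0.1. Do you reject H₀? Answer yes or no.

Row totals [41, 55], col totals [50, 46], n=96
χ² = (21−21.35)²/21.35 + (20−19.65)²/19.65 + (29−28.65)²/28.65 + (26−26.35)²/26.35 = 0.0214
df = 1
p-value (upper-tail) = 0.88370
At α=0.1: p ≥ α → fail to reject H₀

reject H₀: no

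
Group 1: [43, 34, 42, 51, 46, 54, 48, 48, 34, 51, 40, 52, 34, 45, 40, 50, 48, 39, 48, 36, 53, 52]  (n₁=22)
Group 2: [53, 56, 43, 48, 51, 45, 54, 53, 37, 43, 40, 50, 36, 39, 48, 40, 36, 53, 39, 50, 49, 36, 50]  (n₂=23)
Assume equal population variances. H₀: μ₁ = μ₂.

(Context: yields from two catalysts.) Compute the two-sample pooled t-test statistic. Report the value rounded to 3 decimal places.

test statistic = -0.354

x̄₁=44.909, s₁=6.618, n₁=22
x̄₂=45.609, s₂=6.631, n₂=23
s_p² = [21·6.618² + 22·6.631²]/43 = 43.8906
SE = √(s_p²·(1/22+1/23)) = 1.9757
t = (44.909−45.609)/1.9757 = -0.3541
df = 43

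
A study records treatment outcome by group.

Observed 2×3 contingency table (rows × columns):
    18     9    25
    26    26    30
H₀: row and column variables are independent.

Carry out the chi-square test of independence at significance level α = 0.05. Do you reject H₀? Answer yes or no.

reject H₀: no

Row totals [52, 82], col totals [44, 35, 55], n=134
χ² = (18−17.07)²/17.07 + (9−13.58)²/13.58 + (25−21.34)²/21.34 + (26−26.93)²/26.93 + (26−21.42)²/21.42 + (30−33.66)²/33.66 = 3.6319
df = 2
p-value (upper-tail) = 0.16269
At α=0.05: p ≥ α → fail to reject H₀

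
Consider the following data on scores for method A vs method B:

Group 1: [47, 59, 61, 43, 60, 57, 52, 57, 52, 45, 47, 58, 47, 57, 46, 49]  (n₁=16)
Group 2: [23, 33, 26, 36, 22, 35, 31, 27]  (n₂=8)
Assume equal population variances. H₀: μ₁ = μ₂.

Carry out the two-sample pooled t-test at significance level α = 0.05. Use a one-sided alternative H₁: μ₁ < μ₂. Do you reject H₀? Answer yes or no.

reject H₀: no

x̄₁=52.312, s₁=6.074, n₁=16
x̄₂=29.125, s₂=5.384, n₂=8
s_p² = [15·6.074² + 7·5.384²]/22 = 34.3778
SE = √(s_p²·(1/16+1/8)) = 2.5389
t = (52.312−29.125)/2.5389 = 9.1330
df = 22
p-value (one-sided, H₁ less) = 1.00000
At α=0.05: p ≥ α → fail to reject H₀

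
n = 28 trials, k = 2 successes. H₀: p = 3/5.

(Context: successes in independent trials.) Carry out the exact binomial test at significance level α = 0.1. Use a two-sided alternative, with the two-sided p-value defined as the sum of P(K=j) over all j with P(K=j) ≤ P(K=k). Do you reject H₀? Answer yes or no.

reject H₀: yes

Exact binomial: n=28, k=2, p₀=3/5=0.6000
P(X=j) = C(n,j)·p₀^j·(1−p₀)^(n−j); p = Σ P(X=j) over j with P(X=j) ≤ P(X=2)
p-value (two-sided) = 0.00000
At α=0.1: p < α → reject H₀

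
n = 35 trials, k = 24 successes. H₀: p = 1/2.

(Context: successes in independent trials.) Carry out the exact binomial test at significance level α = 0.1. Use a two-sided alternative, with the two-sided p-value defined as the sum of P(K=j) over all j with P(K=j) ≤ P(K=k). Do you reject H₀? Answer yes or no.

Exact binomial: n=35, k=24, p₀=1/2=0.5000
P(X=j) = C(n,j)·p₀^j·(1−p₀)^(n−j); p = Σ P(X=j) over j with P(X=j) ≤ P(X=24)
p-value (two-sided) = 0.04096
At α=0.1: p < α → reject H₀

reject H₀: yes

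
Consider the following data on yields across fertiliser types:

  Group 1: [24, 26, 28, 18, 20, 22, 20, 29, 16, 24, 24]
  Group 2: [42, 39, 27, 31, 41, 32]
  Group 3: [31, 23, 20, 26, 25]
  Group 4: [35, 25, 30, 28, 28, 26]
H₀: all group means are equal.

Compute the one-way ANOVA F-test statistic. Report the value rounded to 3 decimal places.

test statistic = 10.657

Group means [22.82, 35.33, 25.00, 28.67], grand mean 27.143
SSB = Σnᵢ(x̄ᵢ−x̄)² = 645.126; SSW = ΣΣ(x−x̄ᵢ)² = 484.303
MSB = 645.126/3 = 215.0418; MSW = 484.303/24 = 20.1793
F = MSB/MSW = 10.6566
df = (3, 24)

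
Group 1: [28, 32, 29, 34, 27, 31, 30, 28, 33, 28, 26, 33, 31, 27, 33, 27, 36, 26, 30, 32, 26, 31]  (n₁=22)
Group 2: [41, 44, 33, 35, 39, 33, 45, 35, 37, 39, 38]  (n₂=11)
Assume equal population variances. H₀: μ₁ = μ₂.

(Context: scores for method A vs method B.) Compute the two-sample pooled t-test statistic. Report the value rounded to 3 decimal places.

x̄₁=29.909, s₁=2.910, n₁=22
x̄₂=38.091, s₂=4.061, n₂=11
s_p² = [21·2.910² + 10·4.061²]/31 = 11.0557
SE = √(s_p²·(1/22+1/11)) = 1.2278
t = (29.909−38.091)/1.2278 = -6.6636
df = 31

test statistic = -6.664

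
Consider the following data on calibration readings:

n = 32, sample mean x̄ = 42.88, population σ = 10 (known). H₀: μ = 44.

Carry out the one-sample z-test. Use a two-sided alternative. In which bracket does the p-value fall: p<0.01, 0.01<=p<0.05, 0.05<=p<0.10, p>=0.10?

SE = σ/√n = 10/√32 = 1.7678
z = (x̄−μ₀)/SE = (42.88−44)/1.7678 = -0.6336
p-value (two-sided) = 0.52636
→ bracket: p>=0.10

p-value bracket: p>=0.10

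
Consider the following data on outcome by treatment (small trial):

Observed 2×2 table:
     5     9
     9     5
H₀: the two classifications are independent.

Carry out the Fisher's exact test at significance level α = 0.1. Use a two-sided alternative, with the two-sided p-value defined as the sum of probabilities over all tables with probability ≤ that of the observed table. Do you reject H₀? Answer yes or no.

reject H₀: no

Margins: r₁=14, r₂=14, c₁=14, c₂=14, n=28
p_obs = C(14,5)·C(14,9)/C(28,14); sum pmf over tables with pmf ≤ p_obs
p-value (two-sided) = 0.25680
At α=0.1: p ≥ α → fail to reject H₀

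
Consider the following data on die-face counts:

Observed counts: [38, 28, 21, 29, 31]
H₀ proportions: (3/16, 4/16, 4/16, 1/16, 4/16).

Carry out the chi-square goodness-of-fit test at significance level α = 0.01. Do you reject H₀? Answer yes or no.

reject H₀: yes

n = 147; E_i = n·p_i = [27.56, 36.75, 36.75, 9.19, 36.75]
χ² = (38−27.56)²/27.56 + (28−36.75)²/36.75 + (21−36.75)²/36.75 + (29−9.19)²/9.19 + (31−36.75)²/36.75 = 56.4104
df = 4
p-value (upper-tail) = 0.00000
At α=0.01: p < α → reject H₀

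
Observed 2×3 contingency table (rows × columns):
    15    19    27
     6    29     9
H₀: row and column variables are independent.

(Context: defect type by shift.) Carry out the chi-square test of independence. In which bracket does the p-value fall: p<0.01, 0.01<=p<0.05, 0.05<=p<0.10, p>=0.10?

p-value bracket: p<0.01

Row totals [61, 44], col totals [21, 48, 36], n=105
χ² = (15−12.20)²/12.20 + (19−27.89)²/27.89 + (27−20.91)²/20.91 + (6−8.80)²/8.80 + (29−20.11)²/20.11 + (9−15.09)²/15.09 = 12.5162
df = 2
p-value (upper-tail) = 0.00191
→ bracket: p<0.01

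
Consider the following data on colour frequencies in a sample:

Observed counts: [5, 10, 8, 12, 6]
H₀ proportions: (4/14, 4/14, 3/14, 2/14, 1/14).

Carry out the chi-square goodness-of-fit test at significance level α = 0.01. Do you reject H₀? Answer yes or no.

n = 41; E_i = n·p_i = [11.71, 11.71, 8.79, 5.86, 2.93]
χ² = (5−11.71)²/11.71 + (10−11.71)²/11.71 + (8−8.79)²/8.79 + (12−5.86)²/5.86 + (6−2.93)²/2.93 = 13.8333
df = 4
p-value (upper-tail) = 0.00785
At α=0.01: p < α → reject H₀

reject H₀: yes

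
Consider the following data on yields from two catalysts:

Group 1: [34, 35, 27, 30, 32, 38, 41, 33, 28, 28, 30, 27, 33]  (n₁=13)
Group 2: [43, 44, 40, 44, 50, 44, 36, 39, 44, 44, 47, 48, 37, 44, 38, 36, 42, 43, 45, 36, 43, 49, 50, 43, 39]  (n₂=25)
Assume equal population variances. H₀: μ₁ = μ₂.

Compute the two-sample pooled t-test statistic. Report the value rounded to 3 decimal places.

test statistic = -7.350

x̄₁=32.000, s₁=4.301, n₁=13
x̄₂=42.720, s₂=4.248, n₂=25
s_p² = [12·4.301² + 24·4.248²]/36 = 18.1956
SE = √(s_p²·(1/13+1/25)) = 1.4586
t = (32.000−42.720)/1.4586 = -7.3496
df = 36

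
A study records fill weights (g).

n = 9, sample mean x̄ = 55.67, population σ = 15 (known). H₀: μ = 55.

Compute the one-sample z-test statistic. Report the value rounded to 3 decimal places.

SE = σ/√n = 15/√9 = 5.0000
z = (x̄−μ₀)/SE = (55.67−55)/5.0000 = 0.1340

test statistic = 0.134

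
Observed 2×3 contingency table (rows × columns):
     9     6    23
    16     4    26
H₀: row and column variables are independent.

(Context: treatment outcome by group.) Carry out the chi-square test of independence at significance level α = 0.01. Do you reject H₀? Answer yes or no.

reject H₀: no

Row totals [38, 46], col totals [25, 10, 49], n=84
χ² = (9−11.31)²/11.31 + (6−4.52)²/4.52 + (23−22.17)²/22.17 + (16−13.69)²/13.69 + (4−5.48)²/5.48 + (26−26.83)²/26.83 = 1.7981
df = 2
p-value (upper-tail) = 0.40696
At α=0.01: p ≥ α → fail to reject H₀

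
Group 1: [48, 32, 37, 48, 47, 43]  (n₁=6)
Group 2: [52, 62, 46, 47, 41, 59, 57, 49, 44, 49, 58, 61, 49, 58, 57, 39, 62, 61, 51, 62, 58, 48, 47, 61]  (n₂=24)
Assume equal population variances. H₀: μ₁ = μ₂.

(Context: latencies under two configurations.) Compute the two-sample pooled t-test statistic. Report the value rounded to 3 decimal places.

x̄₁=42.500, s₁=6.656, n₁=6
x̄₂=53.250, s₂=7.213, n₂=24
s_p² = [5·6.656² + 23·7.213²]/28 = 50.6429
SE = √(s_p²·(1/6+1/24)) = 3.2482
t = (42.500−53.250)/3.2482 = -3.3096
df = 28

test statistic = -3.310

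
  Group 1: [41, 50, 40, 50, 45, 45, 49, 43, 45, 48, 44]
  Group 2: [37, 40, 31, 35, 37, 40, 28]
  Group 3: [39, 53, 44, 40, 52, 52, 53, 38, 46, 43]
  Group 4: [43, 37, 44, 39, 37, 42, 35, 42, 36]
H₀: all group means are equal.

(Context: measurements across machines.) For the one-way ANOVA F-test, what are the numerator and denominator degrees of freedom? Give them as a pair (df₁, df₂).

k = 4 groups, N = 37 total
df = (k−1, N−k) = (4−1, 37−4) = (3, 33)

degrees of freedom = [3, 33]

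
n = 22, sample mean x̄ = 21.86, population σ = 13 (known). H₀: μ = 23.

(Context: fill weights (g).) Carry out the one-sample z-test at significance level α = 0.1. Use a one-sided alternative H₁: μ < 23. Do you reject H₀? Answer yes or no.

reject H₀: no

SE = σ/√n = 13/√22 = 2.7716
z = (x̄−μ₀)/SE = (21.86−23)/2.7716 = -0.4113
p-value (one-sided, H₁ less) = 0.34042
At α=0.1: p ≥ α → fail to reject H₀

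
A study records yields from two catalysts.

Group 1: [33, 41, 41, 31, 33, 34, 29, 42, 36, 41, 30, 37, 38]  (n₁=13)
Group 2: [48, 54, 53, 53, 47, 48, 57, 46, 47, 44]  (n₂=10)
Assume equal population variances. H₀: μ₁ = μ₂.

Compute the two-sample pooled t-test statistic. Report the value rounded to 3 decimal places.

x̄₁=35.846, s₁=4.543, n₁=13
x̄₂=49.700, s₂=4.218, n₂=10
s_p² = [12·4.543² + 9·4.218²]/21 = 19.4187
SE = √(s_p²·(1/13+1/10)) = 1.8535
t = (35.846−49.700)/1.8535 = -7.4743
df = 21

test statistic = -7.474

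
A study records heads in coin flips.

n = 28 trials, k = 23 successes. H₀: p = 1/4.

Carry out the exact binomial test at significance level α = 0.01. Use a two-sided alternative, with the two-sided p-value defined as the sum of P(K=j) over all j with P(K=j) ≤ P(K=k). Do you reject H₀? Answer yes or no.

reject H₀: yes

Exact binomial: n=28, k=23, p₀=1/4=0.2500
P(X=j) = C(n,j)·p₀^j·(1−p₀)^(n−j); p = Σ P(X=j) over j with P(X=j) ≤ P(X=23)
p-value (two-sided) = 0.00000
At α=0.01: p < α → reject H₀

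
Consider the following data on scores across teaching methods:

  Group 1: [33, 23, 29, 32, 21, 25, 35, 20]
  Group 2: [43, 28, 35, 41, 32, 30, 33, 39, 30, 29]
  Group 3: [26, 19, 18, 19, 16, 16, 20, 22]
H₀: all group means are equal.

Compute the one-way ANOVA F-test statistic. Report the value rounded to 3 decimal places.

Group means [27.25, 34.00, 19.50], grand mean 27.462
SSB = Σnᵢ(x̄ᵢ−x̄)² = 934.962; SSW = ΣΣ(x−x̄ᵢ)² = 563.500
MSB = 934.962/2 = 467.4808; MSW = 563.500/23 = 24.5000
F = MSB/MSW = 19.0808
df = (2, 23)

test statistic = 19.081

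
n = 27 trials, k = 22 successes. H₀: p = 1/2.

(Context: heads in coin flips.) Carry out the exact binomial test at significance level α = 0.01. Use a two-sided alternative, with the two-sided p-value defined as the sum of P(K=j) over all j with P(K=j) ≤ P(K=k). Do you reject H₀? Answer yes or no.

Exact binomial: n=27, k=22, p₀=1/2=0.5000
P(X=j) = C(n,j)·p₀^j·(1−p₀)^(n−j); p = Σ P(X=j) over j with P(X=j) ≤ P(X=22)
p-value (two-sided) = 0.00151
At α=0.01: p < α → reject H₀

reject H₀: yes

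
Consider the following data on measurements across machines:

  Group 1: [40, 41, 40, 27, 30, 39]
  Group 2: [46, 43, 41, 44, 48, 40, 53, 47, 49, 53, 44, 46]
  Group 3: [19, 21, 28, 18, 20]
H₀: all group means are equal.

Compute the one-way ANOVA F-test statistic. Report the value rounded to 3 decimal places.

test statistic = 51.259

Group means [36.17, 46.17, 21.20], grand mean 38.130
SSB = Σnᵢ(x̄ᵢ−x̄)² = 2231.309; SSW = ΣΣ(x−x̄ᵢ)² = 435.300
MSB = 2231.309/2 = 1115.6543; MSW = 435.300/20 = 21.7650
F = MSB/MSW = 51.2591
df = (2, 20)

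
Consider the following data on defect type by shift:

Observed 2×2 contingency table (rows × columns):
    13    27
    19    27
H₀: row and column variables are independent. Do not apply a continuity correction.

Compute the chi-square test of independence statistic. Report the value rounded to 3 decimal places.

test statistic = 0.710

Row totals [40, 46], col totals [32, 54], n=86
χ² = (13−14.88)²/14.88 + (27−25.12)²/25.12 + (19−17.12)²/17.12 + (27−28.88)²/28.88 = 0.7099
df = 1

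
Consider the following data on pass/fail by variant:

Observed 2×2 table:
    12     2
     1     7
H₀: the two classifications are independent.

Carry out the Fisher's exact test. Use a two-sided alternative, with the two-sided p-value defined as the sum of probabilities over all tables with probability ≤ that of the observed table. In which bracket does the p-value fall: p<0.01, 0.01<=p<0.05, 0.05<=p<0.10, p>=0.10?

p-value bracket: p<0.01

Margins: r₁=14, r₂=8, c₁=13, c₂=9, n=22
p_obs = C(14,12)·C(8,1)/C(22,13); sum pmf over tables with pmf ≤ p_obs
p-value (two-sided) = 0.00149
→ bracket: p<0.01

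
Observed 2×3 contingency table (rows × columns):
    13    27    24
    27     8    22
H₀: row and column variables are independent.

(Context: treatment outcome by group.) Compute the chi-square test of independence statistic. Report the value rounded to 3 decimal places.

test statistic = 14.946

Row totals [64, 57], col totals [40, 35, 46], n=121
χ² = (13−21.16)²/21.16 + (27−18.51)²/18.51 + (24−24.33)²/24.33 + (27−18.84)²/18.84 + (8−16.49)²/16.49 + (22−21.67)²/21.67 = 14.9463
df = 2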